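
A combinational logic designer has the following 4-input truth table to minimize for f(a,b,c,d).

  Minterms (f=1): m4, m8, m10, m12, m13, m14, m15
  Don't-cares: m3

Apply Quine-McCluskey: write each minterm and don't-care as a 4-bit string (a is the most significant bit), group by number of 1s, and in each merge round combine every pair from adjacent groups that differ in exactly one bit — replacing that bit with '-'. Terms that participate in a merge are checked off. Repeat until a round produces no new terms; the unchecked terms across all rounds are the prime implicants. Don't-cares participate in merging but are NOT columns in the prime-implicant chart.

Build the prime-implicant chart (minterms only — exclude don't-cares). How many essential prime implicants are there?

3

[col 0] 0011, 0100*, 1000*, 1010*, 1100*, 1101*, 1110*, 1111*
[col 1] -100, 1-00*, 1-10*, 10-0*, 11-0*, 11-1*, 110-*, 111-*
[col 2] 1--0, 11--
Prime implicants: -100, 0011, 1--0, 11--
PI chart (minterm → PIs covering it):
  4 | -100  (sole → essential)
  8 | 1--0  (sole → essential)
  10 | 1--0  (sole → essential)
  12 | -100,1--0,11--
  13 | 11--  (sole → essential)
  14 | 1--0,11--
  15 | 11--  (sole → essential)
Essential prime implicants: -100, 1--0, 11--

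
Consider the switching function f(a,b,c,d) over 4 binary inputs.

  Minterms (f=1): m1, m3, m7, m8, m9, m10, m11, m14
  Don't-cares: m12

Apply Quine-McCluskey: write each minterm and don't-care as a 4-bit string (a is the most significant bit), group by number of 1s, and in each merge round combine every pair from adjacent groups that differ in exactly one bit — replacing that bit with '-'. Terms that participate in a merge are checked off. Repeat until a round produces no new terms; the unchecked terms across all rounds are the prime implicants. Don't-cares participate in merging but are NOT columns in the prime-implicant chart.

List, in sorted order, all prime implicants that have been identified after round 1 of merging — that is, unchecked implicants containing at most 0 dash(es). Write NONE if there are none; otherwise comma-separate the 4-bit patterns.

NONE

[col 0] 0001*, 0011*, 0111*, 1000*, 1001*, 1010*, 1011*, 1100*, 1110*
[col 1] -001*, -011*, 0-11, 00-1*, 1-00*, 1-10*, 10-0*, 10-1*, 100-*, 101-*, 11-0*
[col 2] -0-1, 1--0, 10--
Prime implicants: -0-1, 0-11, 1--0, 10--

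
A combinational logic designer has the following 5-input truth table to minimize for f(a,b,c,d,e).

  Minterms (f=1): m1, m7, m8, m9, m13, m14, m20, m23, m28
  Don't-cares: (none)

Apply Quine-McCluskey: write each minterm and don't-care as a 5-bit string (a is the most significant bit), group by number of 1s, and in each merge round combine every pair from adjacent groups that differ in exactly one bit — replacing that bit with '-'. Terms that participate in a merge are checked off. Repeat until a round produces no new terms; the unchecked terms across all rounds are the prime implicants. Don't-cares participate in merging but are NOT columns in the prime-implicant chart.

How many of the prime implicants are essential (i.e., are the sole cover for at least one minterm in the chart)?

Round 0: 00001✓ 00111✓ 01000✓ 01001✓ 01101✓ 01110 10100✓ 10111✓ 11100✓
Round 1: -0111 0-001 01-01 0100- 1-100
PIs = {-0111, 0-001, 01-01, 0100-, 01110, 1-100}
Coverage chart:
  m1: 0-001 ←essential
  m7: -0111 ←essential
  m8: 0100- ←essential
  m9: 0-001,01-01,0100-
  m13: 01-01 ←essential
  m14: 01110 ←essential
  m20: 1-100 ←essential
  m23: -0111 ←essential
  m28: 1-100 ←essential
Essential: -0111, 0-001, 01-01, 0100-, 01110, 1-100

6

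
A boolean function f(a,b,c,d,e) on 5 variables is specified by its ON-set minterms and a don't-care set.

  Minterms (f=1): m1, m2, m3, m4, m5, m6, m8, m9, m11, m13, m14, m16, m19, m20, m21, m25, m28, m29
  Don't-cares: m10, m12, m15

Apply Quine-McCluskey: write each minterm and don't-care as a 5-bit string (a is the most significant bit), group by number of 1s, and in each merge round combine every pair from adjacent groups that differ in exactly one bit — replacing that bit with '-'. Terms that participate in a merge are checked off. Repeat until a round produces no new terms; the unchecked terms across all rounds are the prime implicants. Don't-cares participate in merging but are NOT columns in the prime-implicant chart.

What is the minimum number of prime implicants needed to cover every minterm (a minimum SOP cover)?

7

Round 0: 00001✓ 00010✓ 00011✓ 00100✓ 00101✓ 00110✓ 01000✓ 01001✓ 01010✓ 01011✓ 01100✓ 01101✓ 01110✓ 01111✓ 10000✓ 10011✓ 10100✓ 10101✓ 11001✓ 11100✓ 11101✓
Round 1: -0011 -0100✓ -0101✓ -1001✓ -1100✓ -1101✓ 0-001✓ 0-010✓ 0-011✓ 0-100✓ 0-101✓ 0-110✓ 00-01✓ 00-10✓ 000-1✓ 0001-✓ 001-0✓ 0010-✓ 01-00✓ 01-01✓ 01-10✓ 01-11✓ 010-0✓ 010-1✓ 0100-✓ 0101-✓ 011-0✓ 011-1✓ 0110-✓ 0111-✓ 1-100✓ 1-101✓ 10-00 1010-✓ 11-01✓ 1110-✓
Round 2: --100✓ --101✓ -010-✓ -1-01 -110-✓ 0--01 0--10 0-0-1 0-01- 0-1-0 0-10-✓ 01--0✓ 01--1✓ 01-0-✓ 01-1-✓ 010--✓ 011--✓ 1-10-✓
Round 3: --10- 01---
PIs = {--10-, -0011, -1-01, 0--01, 0--10, 0-0-1, 0-01-, 0-1-0, 01---, 10-00}
Coverage chart:
  m1: 0--01,0-0-1
  m2: 0--10,0-01-
  m3: -0011,0-0-1,0-01-
  m4: --10-,0-1-0
  m5: --10-,0--01
  m6: 0--10,0-1-0
  m8: 01--- ←essential
  m9: -1-01,0--01,0-0-1,01---
  m11: 0-0-1,0-01-,01---
  m13: --10-,-1-01,0--01,01---
  m14: 0--10,0-1-0,01---
  m16: 10-00 ←essential
  m19: -0011 ←essential
  m20: --10-,10-00
  m21: --10- ←essential
  m25: -1-01 ←essential
  m28: --10- ←essential
  m29: --10-,-1-01
Essential: --10-, -0011, -1-01, 01---, 10-00
Petrick residual → 0--01, 0--10
Min cover (7 terms): cd' + b'c'de + bd'e + a'd'e + a'de' + a'b + ab'd'e'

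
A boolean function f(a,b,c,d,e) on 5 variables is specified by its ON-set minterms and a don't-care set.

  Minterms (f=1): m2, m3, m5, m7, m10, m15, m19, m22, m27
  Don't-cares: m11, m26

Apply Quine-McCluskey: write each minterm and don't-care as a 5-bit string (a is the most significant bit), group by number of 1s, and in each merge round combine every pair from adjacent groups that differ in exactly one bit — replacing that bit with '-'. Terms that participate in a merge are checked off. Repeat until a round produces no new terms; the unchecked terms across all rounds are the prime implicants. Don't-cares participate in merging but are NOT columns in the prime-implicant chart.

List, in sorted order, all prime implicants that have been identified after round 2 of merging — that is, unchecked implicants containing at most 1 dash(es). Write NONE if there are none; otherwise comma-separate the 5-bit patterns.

001-1, 10110

Round 0: 00010✓ 00011✓ 00101✓ 00111✓ 01010✓ 01011✓ 01111✓ 10011✓ 10110 11010✓ 11011✓
Round 1: -0011✓ -1010✓ -1011✓ 0-010✓ 0-011✓ 0-111✓ 00-11✓ 0001-✓ 001-1 01-11✓ 0101-✓ 1-011✓ 1101-✓
Round 2: --011 -101- 0--11 0-01-
PIs = {--011, -101-, 0--11, 0-01-, 001-1, 10110}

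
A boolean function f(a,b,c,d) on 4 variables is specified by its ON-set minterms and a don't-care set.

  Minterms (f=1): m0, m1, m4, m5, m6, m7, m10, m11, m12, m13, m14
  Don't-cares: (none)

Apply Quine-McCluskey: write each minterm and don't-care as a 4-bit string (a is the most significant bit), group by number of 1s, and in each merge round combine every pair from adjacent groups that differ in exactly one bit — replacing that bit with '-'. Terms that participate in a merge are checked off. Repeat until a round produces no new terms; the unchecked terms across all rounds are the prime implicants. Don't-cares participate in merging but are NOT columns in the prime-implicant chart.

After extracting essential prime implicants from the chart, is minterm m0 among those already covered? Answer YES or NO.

YES

size-2^0 implicants → 0000(✓)  0001(✓)  0100(✓)  0101(✓)  0110(✓)  0111(✓)  1010(✓)  1011(✓)  1100(✓)  1101(✓)  1110(✓)
size-2^1 implicants → -100(✓)  -101(✓)  -110(✓)  0-00(✓)  0-01(✓)  000-(✓)  01-0(✓)  01-1(✓)  010-(✓)  011-(✓)  1-10  101-  11-0(✓)  110-(✓)
size-2^2 implicants → -1-0  -10-  0-0-  01--
Unchecked terms (primes): -1-0, -10-, 0-0-, 01--, 1-10, 101-
Minterm coverage:
  m0 ⊆ 0-0- [E]
  m1 ⊆ 0-0- [E]
  m4 ⊆ -1-0,-10-,0-0-,01--
  m5 ⊆ -10-,0-0-,01--
  m6 ⊆ -1-0,01--
  m7 ⊆ 01-- [E]
  m10 ⊆ 1-10,101-
  m11 ⊆ 101- [E]
  m12 ⊆ -1-0,-10-
  m13 ⊆ -10- [E]
  m14 ⊆ -1-0,1-10
E = {-10-, 0-0-, 01--, 101-}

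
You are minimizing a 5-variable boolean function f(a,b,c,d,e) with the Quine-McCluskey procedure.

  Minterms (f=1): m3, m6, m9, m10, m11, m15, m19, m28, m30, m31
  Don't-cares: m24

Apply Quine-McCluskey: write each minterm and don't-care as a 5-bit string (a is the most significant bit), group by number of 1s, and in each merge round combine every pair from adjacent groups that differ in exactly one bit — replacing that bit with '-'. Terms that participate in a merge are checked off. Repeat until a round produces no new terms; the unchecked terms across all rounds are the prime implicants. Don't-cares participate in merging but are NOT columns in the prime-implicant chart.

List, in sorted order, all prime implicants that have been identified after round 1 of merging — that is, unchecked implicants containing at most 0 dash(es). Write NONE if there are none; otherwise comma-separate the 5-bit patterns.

[col 0] 00011*, 00110, 01001*, 01010*, 01011*, 01111*, 10011*, 11000*, 11100*, 11110*, 11111*
[col 1] -0011, -1111, 0-011, 01-11, 010-1, 0101-, 11-00, 111-0, 1111-
Prime implicants: -0011, -1111, 0-011, 00110, 01-11, 010-1, 0101-, 11-00, 111-0, 1111-

00110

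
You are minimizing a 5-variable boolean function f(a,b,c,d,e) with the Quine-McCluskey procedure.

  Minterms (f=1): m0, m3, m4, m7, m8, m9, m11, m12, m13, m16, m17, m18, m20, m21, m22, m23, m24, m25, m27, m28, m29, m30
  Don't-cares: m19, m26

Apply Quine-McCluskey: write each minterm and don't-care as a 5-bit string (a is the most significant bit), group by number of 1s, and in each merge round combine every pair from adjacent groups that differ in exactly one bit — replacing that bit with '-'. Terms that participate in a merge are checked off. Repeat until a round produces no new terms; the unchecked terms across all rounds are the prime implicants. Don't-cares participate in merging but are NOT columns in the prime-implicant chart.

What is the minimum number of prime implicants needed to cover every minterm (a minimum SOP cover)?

6

Round 0: 00000✓ 00011✓ 00100✓ 00111✓ 01000✓ 01001✓ 01011✓ 01100✓ 01101✓ 10000✓ 10001✓ 10010✓ 10011✓ 10100✓ 10101✓ 10110✓ 10111✓ 11000✓ 11001✓ 11010✓ 11011✓ 11100✓ 11101✓ 11110✓
Round 1: -0000✓ -0011✓ -0100✓ -0111✓ -1000✓ -1001✓ -1011✓ -1100✓ -1101✓ 0-000✓ 0-011✓ 0-100✓ 00-00✓ 00-11✓ 01-00✓ 01-01✓ 010-1✓ 0100-✓ 0110-✓ 1-000✓ 1-001✓ 1-010✓ 1-011✓ 1-100✓ 1-101✓ 1-110✓ 10-00✓ 10-01✓ 10-10✓ 10-11✓ 100-0✓ 100-1✓ 1000-✓ 1001-✓ 101-0✓ 101-1✓ 1010-✓ 1011-✓ 11-00✓ 11-01✓ 11-10✓ 110-0✓ 110-1✓ 1100-✓ 1101-✓ 111-0✓ 1110-✓
Round 2: --000✓ --011 --100✓ -0-00✓ -0-11 -1-00✓ -1-01✓ -10-1 -100-✓ -110-✓ 0--00✓ 01-0-✓ 1--00✓ 1--01✓ 1--10✓ 1-0-0✓ 1-0-1✓ 1-00-✓ 1-01-✓ 1-1-0✓ 1-10-✓ 10--0✓ 10--1✓ 10-0-✓ 10-1-✓ 100--✓ 101--✓ 11--0✓ 11-0-✓ 110--✓
Round 3: ---00 -1-0- 1---0 1--0- 1-0-- 10---
PIs = {---00, --011, -0-11, -1-0-, -10-1, 1---0, 1--0-, 1-0--, 10---}
Coverage chart:
  m0: ---00 ←essential
  m3: --011,-0-11
  m4: ---00 ←essential
  m7: -0-11 ←essential
  m8: ---00,-1-0-
  m9: -1-0-,-10-1
  m11: --011,-10-1
  m12: ---00,-1-0-
  m13: -1-0- ←essential
  m16: ---00,1---0,1--0-,1-0--,10---
  m17: 1--0-,1-0--,10---
  m18: 1---0,1-0--,10---
  m20: ---00,1---0,1--0-,10---
  m21: 1--0-,10---
  m22: 1---0,10---
  m23: -0-11,10---
  m24: ---00,-1-0-,1---0,1--0-,1-0--
  m25: -1-0-,-10-1,1--0-,1-0--
  m27: --011,-10-1,1-0--
  m28: ---00,-1-0-,1---0,1--0-
  m29: -1-0-,1--0-
  m30: 1---0 ←essential
Essential: ---00, -0-11, -1-0-, 1---0
Petrick residual → --011, 1--0-
Min cover (6 terms): d'e' + c'de + b'de + bd' + ae' + ad'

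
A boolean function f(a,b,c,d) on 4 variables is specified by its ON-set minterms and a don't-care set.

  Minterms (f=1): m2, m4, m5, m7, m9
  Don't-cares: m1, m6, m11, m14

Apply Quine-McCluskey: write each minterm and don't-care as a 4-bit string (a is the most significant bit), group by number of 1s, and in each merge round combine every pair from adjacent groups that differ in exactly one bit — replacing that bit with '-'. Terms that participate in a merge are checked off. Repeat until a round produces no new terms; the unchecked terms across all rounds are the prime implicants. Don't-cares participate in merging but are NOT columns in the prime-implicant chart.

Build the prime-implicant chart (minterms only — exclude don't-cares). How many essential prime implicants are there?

2

Round 0: 0001✓ 0010✓ 0100✓ 0101✓ 0110✓ 0111✓ 1001✓ 1011✓ 1110✓
Round 1: -001 -110 0-01 0-10 01-0✓ 01-1✓ 010-✓ 011-✓ 10-1
Round 2: 01--
PIs = {-001, -110, 0-01, 0-10, 01--, 10-1}
Coverage chart:
  m2: 0-10 ←essential
  m4: 01-- ←essential
  m5: 0-01,01--
  m7: 01-- ←essential
  m9: -001,10-1
Essential: 0-10, 01--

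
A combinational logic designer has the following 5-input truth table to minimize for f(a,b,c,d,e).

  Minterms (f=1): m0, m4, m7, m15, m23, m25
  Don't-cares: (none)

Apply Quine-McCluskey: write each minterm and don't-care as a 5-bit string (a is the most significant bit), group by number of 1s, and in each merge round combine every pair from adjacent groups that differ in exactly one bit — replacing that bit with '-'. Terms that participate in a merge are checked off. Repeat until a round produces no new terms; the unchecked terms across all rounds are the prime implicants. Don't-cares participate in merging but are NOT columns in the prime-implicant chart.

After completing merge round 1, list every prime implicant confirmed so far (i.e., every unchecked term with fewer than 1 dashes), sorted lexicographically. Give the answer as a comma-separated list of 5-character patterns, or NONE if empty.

11001

Round 0: 00000✓ 00100✓ 00111✓ 01111✓ 10111✓ 11001
Round 1: -0111 0-111 00-00
PIs = {-0111, 0-111, 00-00, 11001}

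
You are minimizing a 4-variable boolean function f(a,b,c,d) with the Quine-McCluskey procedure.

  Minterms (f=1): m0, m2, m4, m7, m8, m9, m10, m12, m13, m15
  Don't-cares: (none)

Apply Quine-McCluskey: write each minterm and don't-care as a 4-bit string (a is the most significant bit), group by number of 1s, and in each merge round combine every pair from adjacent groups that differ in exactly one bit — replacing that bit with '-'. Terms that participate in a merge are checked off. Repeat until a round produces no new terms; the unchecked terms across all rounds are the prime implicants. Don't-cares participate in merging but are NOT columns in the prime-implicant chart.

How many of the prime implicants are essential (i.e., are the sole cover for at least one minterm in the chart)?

4

[col 0] 0000*, 0010*, 0100*, 0111*, 1000*, 1001*, 1010*, 1100*, 1101*, 1111*
[col 1] -000*, -010*, -100*, -111, 0-00*, 00-0*, 1-00*, 1-01*, 10-0*, 100-*, 11-1, 110-*
[col 2] --00, -0-0, 1-0-
Prime implicants: --00, -0-0, -111, 1-0-, 11-1
PI chart (minterm → PIs covering it):
  0 | --00,-0-0
  2 | -0-0  (sole → essential)
  4 | --00  (sole → essential)
  7 | -111  (sole → essential)
  8 | --00,-0-0,1-0-
  9 | 1-0-  (sole → essential)
  10 | -0-0  (sole → essential)
  12 | --00,1-0-
  13 | 1-0-,11-1
  15 | -111,11-1
Essential prime implicants: --00, -0-0, -111, 1-0-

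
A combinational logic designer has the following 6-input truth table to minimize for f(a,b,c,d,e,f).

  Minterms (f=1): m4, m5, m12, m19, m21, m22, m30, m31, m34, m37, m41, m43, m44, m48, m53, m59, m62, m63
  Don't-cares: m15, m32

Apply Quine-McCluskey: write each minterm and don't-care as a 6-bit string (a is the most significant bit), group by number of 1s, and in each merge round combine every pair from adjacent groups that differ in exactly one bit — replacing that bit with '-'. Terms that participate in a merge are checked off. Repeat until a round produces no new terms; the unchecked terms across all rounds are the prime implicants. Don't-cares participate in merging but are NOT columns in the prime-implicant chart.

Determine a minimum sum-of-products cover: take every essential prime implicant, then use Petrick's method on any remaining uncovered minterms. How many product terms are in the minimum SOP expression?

10

size-2^0 implicants → 000100(✓)  000101(✓)  001100(✓)  001111(✓)  010011  010101(✓)  010110(✓)  011110(✓)  011111(✓)  100000(✓)  100010(✓)  100101(✓)  101001(✓)  101011(✓)  101100(✓)  110000(✓)  110101(✓)  111011(✓)  111110(✓)  111111(✓)
size-2^1 implicants → -00101(✓)  -01100  -10101(✓)  -11110(✓)  -11111(✓)  0-0101(✓)  0-1111  00-100  00010-  01-110  01111-(✓)  1-0000  1-0101(✓)  1-1011  1000-0  1010-1  111-11  11111-(✓)
size-2^2 implicants → --0101  -1111-
Unchecked terms (primes): --0101, -01100, -1111-, 0-1111, 00-100, 00010-, 01-110, 010011, 1-0000, 1-1011, 1000-0, 1010-1, 111-11
Minterm coverage:
  m4 ⊆ 00-100,00010-
  m5 ⊆ --0101,00010-
  m12 ⊆ -01100,00-100
  m19 ⊆ 010011 [E]
  m21 ⊆ --0101 [E]
  m22 ⊆ 01-110 [E]
  m30 ⊆ -1111-,01-110
  m31 ⊆ -1111-,0-1111
  m34 ⊆ 1000-0 [E]
  m37 ⊆ --0101 [E]
  m41 ⊆ 1010-1 [E]
  m43 ⊆ 1-1011,1010-1
  m44 ⊆ -01100 [E]
  m48 ⊆ 1-0000 [E]
  m53 ⊆ --0101 [E]
  m59 ⊆ 1-1011,111-11
  m62 ⊆ -1111- [E]
  m63 ⊆ -1111-,111-11
E = {--0101, -01100, -1111-, 01-110, 010011, 1-0000, 1000-0, 1010-1}
Petrick residual → 00-100, 1-1011
Cover = c'de'f + b'cde'f' + bcde + a'b'de'f' + a'bdef' + a'bc'd'ef + ac'd'e'f' + acd'ef + ab'c'd'f' + ab'cd'f  |cover|=10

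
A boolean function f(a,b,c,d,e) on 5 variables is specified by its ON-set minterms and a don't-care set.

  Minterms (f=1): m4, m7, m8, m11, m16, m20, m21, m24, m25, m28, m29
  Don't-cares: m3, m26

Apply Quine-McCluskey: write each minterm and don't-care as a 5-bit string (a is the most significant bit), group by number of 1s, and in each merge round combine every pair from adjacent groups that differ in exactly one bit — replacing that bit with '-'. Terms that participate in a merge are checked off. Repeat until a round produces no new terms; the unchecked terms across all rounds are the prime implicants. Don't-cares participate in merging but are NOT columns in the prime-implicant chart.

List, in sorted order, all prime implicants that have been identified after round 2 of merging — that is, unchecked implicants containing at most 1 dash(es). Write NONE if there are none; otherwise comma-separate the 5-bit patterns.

-0100, -1000, 0-011, 00-11, 110-0

size-2^0 implicants → 00011(✓)  00100(✓)  00111(✓)  01000(✓)  01011(✓)  10000(✓)  10100(✓)  10101(✓)  11000(✓)  11001(✓)  11010(✓)  11100(✓)  11101(✓)
size-2^1 implicants → -0100  -1000  0-011  00-11  1-000(✓)  1-100(✓)  1-101(✓)  10-00(✓)  1010-(✓)  11-00(✓)  11-01(✓)  110-0  1100-(✓)  1110-(✓)
size-2^2 implicants → 1--00  1-10-  11-0-
Unchecked terms (primes): -0100, -1000, 0-011, 00-11, 1--00, 1-10-, 11-0-, 110-0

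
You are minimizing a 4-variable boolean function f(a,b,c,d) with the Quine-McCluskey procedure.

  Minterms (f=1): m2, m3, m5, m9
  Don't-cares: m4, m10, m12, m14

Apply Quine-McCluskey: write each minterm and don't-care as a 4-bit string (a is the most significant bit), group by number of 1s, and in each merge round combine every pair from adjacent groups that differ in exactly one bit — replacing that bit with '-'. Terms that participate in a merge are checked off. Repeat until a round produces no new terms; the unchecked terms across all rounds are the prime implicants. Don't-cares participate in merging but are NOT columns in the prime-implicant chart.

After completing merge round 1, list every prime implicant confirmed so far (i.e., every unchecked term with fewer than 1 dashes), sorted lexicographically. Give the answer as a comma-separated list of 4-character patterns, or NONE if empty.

size-2^0 implicants → 0010(✓)  0011(✓)  0100(✓)  0101(✓)  1001  1010(✓)  1100(✓)  1110(✓)
size-2^1 implicants → -010  -100  001-  010-  1-10  11-0
Unchecked terms (primes): -010, -100, 001-, 010-, 1-10, 1001, 11-0

1001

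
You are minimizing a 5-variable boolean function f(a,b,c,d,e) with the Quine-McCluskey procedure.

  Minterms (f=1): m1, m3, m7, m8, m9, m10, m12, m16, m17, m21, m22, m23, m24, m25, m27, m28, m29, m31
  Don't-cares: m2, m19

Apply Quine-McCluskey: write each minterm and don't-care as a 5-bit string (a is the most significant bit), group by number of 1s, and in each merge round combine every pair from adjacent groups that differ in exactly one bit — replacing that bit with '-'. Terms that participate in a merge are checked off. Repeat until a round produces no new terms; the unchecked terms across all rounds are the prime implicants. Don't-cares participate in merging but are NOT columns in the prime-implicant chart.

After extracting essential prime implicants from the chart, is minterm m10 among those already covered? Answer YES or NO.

NO

Round 0: 00001✓ 00010✓ 00011✓ 00111✓ 01000✓ 01001✓ 01010✓ 01100✓ 10000✓ 10001✓ 10011✓ 10101✓ 10110✓ 10111✓ 11000✓ 11001✓ 11011✓ 11100✓ 11101✓ 11111✓
Round 1: -0001✓ -0011✓ -0111✓ -1000✓ -1001✓ -1100✓ 0-001✓ 0-010 00-11✓ 000-1✓ 0001- 01-00✓ 010-0 0100-✓ 1-000✓ 1-001✓ 1-011✓ 1-101✓ 1-111✓ 10-01✓ 10-11✓ 100-1✓ 1000-✓ 101-1✓ 1011- 11-00✓ 11-01✓ 11-11✓ 110-1✓ 1100-✓ 111-1✓ 1110-✓
Round 2: --001 -0-11 -00-1 -1-00 -100- 1--01✓ 1--11✓ 1-0-1✓ 1-00- 1-1-1✓ 10--1✓ 11--1✓ 11-0-
Round 3: 1---1
PIs = {--001, -0-11, -00-1, -1-00, -100-, 0-010, 0001-, 010-0, 1---1, 1-00-, 1011-, 11-0-}
Coverage chart:
  m1: --001,-00-1
  m3: -0-11,-00-1,0001-
  m7: -0-11 ←essential
  m8: -1-00,-100-,010-0
  m9: --001,-100-
  m10: 0-010,010-0
  m12: -1-00 ←essential
  m16: 1-00- ←essential
  m17: --001,-00-1,1---1,1-00-
  m21: 1---1 ←essential
  m22: 1011- ←essential
  m23: -0-11,1---1,1011-
  m24: -1-00,-100-,1-00-,11-0-
  m25: --001,-100-,1---1,1-00-,11-0-
  m27: 1---1 ←essential
  m28: -1-00,11-0-
  m29: 1---1,11-0-
  m31: 1---1 ←essential
Essential: -0-11, -1-00, 1---1, 1-00-, 1011-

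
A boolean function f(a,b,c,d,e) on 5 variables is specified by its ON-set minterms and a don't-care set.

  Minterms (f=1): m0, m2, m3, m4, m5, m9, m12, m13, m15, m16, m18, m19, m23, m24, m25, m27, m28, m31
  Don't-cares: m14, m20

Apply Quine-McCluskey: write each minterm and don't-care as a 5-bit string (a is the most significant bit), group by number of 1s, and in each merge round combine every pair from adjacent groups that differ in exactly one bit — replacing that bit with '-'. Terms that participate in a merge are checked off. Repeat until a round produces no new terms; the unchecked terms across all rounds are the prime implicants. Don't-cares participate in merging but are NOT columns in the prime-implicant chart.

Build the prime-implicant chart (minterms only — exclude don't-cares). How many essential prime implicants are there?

3

Round 0: 00000✓ 00010✓ 00011✓ 00100✓ 00101✓ 01001✓ 01100✓ 01101✓ 01110✓ 01111✓ 10000✓ 10010✓ 10011✓ 10100✓ 10111✓ 11000✓ 11001✓ 11011✓ 11100✓ 11111✓
Round 1: -0000✓ -0010✓ -0011✓ -0100✓ -1001 -1100✓ -1111 0-100✓ 0-101✓ 00-00✓ 000-0✓ 0001-✓ 0010-✓ 01-01 011-0✓ 011-1✓ 0110-✓ 0111-✓ 1-000✓ 1-011✓ 1-100✓ 1-111✓ 10-00✓ 10-11✓ 100-0✓ 1001-✓ 11-00✓ 11-11✓ 110-1 1100-
Round 2: --100 -0-00 -00-0 -001- 0-10- 011-- 1--00 1--11
PIs = {--100, -0-00, -00-0, -001-, -1001, -1111, 0-10-, 01-01, 011--, 1--00, 1--11, 110-1, 1100-}
Coverage chart:
  m0: -0-00,-00-0
  m2: -00-0,-001-
  m3: -001- ←essential
  m4: --100,-0-00,0-10-
  m5: 0-10- ←essential
  m9: -1001,01-01
  m12: --100,0-10-,011--
  m13: 0-10-,01-01,011--
  m15: -1111,011--
  m16: -0-00,-00-0,1--00
  m18: -00-0,-001-
  m19: -001-,1--11
  m23: 1--11 ←essential
  m24: 1--00,1100-
  m25: -1001,110-1,1100-
  m27: 1--11,110-1
  m28: --100,1--00
  m31: -1111,1--11
Essential: -001-, 0-10-, 1--11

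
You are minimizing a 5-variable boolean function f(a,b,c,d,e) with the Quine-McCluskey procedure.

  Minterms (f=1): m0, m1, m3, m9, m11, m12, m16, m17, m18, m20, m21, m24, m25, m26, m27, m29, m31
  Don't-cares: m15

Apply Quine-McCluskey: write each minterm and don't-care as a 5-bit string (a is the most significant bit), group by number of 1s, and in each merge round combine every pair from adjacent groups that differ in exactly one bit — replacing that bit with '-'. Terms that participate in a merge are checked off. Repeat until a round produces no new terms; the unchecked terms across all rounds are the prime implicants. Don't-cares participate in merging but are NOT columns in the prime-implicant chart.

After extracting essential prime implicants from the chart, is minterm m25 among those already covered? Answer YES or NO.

NO

Round 0: 00000✓ 00001✓ 00011✓ 01001✓ 01011✓ 01100 01111✓ 10000✓ 10001✓ 10010✓ 10100✓ 10101✓ 11000✓ 11001✓ 11010✓ 11011✓ 11101✓ 11111✓
Round 1: -0000✓ -0001✓ -1001✓ -1011✓ -1111✓ 0-001✓ 0-011✓ 000-1✓ 0000-✓ 01-11✓ 010-1✓ 1-000✓ 1-001✓ 1-010✓ 1-101✓ 10-00✓ 10-01✓ 100-0✓ 1000-✓ 1010-✓ 11-01✓ 11-11✓ 110-0✓ 110-1✓ 1100-✓ 1101-✓ 111-1✓
Round 2: --001 -000- -1-11 -10-1 0-0-1 1--01 1-0-0 1-00- 10-0- 11--1 110--
PIs = {--001, -000-, -1-11, -10-1, 0-0-1, 01100, 1--01, 1-0-0, 1-00-, 10-0-, 11--1, 110--}
Coverage chart:
  m0: -000- ←essential
  m1: --001,-000-,0-0-1
  m3: 0-0-1 ←essential
  m9: --001,-10-1,0-0-1
  m11: -1-11,-10-1,0-0-1
  m12: 01100 ←essential
  m16: -000-,1-0-0,1-00-,10-0-
  m17: --001,-000-,1--01,1-00-,10-0-
  m18: 1-0-0 ←essential
  m20: 10-0- ←essential
  m21: 1--01,10-0-
  m24: 1-0-0,1-00-,110--
  m25: --001,-10-1,1--01,1-00-,11--1,110--
  m26: 1-0-0,110--
  m27: -1-11,-10-1,11--1,110--
  m29: 1--01,11--1
  m31: -1-11,11--1
Essential: -000-, 0-0-1, 01100, 1-0-0, 10-0-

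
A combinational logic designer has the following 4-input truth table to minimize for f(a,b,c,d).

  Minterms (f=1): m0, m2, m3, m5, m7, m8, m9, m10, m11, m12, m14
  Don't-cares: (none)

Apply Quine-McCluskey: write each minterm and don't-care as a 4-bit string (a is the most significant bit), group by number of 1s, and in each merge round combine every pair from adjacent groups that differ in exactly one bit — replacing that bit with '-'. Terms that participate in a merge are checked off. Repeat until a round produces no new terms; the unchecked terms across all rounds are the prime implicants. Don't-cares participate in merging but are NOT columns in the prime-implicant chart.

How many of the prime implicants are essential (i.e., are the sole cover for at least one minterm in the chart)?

Round 0: 0000✓ 0010✓ 0011✓ 0101✓ 0111✓ 1000✓ 1001✓ 1010✓ 1011✓ 1100✓ 1110✓
Round 1: -000✓ -010✓ -011✓ 0-11 00-0✓ 001-✓ 01-1 1-00✓ 1-10✓ 10-0✓ 10-1✓ 100-✓ 101-✓ 11-0✓
Round 2: -0-0 -01- 1--0 10--
PIs = {-0-0, -01-, 0-11, 01-1, 1--0, 10--}
Coverage chart:
  m0: -0-0 ←essential
  m2: -0-0,-01-
  m3: -01-,0-11
  m5: 01-1 ←essential
  m7: 0-11,01-1
  m8: -0-0,1--0,10--
  m9: 10-- ←essential
  m10: -0-0,-01-,1--0,10--
  m11: -01-,10--
  m12: 1--0 ←essential
  m14: 1--0 ←essential
Essential: -0-0, 01-1, 1--0, 10--

4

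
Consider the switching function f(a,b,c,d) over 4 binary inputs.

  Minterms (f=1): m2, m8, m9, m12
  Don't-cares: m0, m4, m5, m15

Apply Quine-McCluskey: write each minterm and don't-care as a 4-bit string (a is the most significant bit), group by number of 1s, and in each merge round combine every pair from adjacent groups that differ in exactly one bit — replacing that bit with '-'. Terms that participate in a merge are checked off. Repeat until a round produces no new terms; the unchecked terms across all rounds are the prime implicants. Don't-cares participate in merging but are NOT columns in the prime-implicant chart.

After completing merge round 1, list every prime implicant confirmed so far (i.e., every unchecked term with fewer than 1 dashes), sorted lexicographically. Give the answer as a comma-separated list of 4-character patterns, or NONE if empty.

Round 0: 0000✓ 0010✓ 0100✓ 0101✓ 1000✓ 1001✓ 1100✓ 1111
Round 1: -000✓ -100✓ 0-00✓ 00-0 010- 1-00✓ 100-
Round 2: --00
PIs = {--00, 00-0, 010-, 100-, 1111}

1111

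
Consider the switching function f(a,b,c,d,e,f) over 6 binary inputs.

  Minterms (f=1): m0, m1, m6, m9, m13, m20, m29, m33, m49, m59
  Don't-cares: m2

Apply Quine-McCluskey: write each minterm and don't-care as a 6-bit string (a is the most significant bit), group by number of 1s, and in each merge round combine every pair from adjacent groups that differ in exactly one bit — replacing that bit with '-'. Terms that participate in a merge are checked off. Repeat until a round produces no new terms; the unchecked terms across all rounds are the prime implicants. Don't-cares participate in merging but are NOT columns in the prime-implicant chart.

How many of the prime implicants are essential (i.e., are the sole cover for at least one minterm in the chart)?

5

size-2^0 implicants → 000000(✓)  000001(✓)  000010(✓)  000110(✓)  001001(✓)  001101(✓)  010100  011101(✓)  100001(✓)  110001(✓)  111011
size-2^1 implicants → -00001  0-1101  00-001  000-10  0000-0  00000-  001-01  1-0001
Unchecked terms (primes): -00001, 0-1101, 00-001, 000-10, 0000-0, 00000-, 001-01, 010100, 1-0001, 111011
Minterm coverage:
  m0 ⊆ 0000-0,00000-
  m1 ⊆ -00001,00-001,00000-
  m6 ⊆ 000-10 [E]
  m9 ⊆ 00-001,001-01
  m13 ⊆ 0-1101,001-01
  m20 ⊆ 010100 [E]
  m29 ⊆ 0-1101 [E]
  m33 ⊆ -00001,1-0001
  m49 ⊆ 1-0001 [E]
  m59 ⊆ 111011 [E]
E = {0-1101, 000-10, 010100, 1-0001, 111011}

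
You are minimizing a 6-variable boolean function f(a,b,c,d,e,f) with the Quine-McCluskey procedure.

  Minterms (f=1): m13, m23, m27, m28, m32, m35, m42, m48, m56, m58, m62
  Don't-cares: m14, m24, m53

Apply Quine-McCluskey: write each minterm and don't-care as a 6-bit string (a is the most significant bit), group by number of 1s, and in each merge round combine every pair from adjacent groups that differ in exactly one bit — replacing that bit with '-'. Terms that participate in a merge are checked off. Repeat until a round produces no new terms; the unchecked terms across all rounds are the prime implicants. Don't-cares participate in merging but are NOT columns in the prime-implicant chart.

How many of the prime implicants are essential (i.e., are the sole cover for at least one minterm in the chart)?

size-2^0 implicants → 001101  001110  010111  011000(✓)  011011  011100(✓)  100000(✓)  100011  101010(✓)  110000(✓)  110101  111000(✓)  111010(✓)  111110(✓)
size-2^1 implicants → -11000  011-00  1-0000  1-1010  11-000  111-10  1110-0
Unchecked terms (primes): -11000, 001101, 001110, 010111, 011-00, 011011, 1-0000, 1-1010, 100011, 11-000, 110101, 111-10, 1110-0
Minterm coverage:
  m13 ⊆ 001101 [E]
  m23 ⊆ 010111 [E]
  m27 ⊆ 011011 [E]
  m28 ⊆ 011-00 [E]
  m32 ⊆ 1-0000 [E]
  m35 ⊆ 100011 [E]
  m42 ⊆ 1-1010 [E]
  m48 ⊆ 1-0000,11-000
  m56 ⊆ -11000,11-000,1110-0
  m58 ⊆ 1-1010,111-10,1110-0
  m62 ⊆ 111-10 [E]
E = {001101, 010111, 011-00, 011011, 1-0000, 1-1010, 100011, 111-10}

8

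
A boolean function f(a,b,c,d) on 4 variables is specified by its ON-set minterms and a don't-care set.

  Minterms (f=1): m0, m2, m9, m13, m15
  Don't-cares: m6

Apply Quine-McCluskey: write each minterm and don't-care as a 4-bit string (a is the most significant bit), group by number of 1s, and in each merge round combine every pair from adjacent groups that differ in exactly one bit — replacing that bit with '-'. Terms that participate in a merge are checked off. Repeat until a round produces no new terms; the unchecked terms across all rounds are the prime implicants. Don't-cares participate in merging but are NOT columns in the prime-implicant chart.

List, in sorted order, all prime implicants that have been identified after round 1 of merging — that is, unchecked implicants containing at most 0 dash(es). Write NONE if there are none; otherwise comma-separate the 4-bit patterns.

NONE

[col 0] 0000*, 0010*, 0110*, 1001*, 1101*, 1111*
[col 1] 0-10, 00-0, 1-01, 11-1
Prime implicants: 0-10, 00-0, 1-01, 11-1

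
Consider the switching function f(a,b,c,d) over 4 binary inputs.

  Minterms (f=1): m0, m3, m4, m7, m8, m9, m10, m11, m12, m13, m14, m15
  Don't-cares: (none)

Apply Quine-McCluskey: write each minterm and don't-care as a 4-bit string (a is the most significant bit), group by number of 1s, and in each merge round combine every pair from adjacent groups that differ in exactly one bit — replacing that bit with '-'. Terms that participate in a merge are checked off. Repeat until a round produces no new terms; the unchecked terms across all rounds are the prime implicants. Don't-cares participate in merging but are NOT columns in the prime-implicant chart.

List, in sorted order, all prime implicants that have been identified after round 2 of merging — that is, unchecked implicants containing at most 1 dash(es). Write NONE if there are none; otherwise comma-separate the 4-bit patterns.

NONE

[col 0] 0000*, 0011*, 0100*, 0111*, 1000*, 1001*, 1010*, 1011*, 1100*, 1101*, 1110*, 1111*
[col 1] -000*, -011*, -100*, -111*, 0-00*, 0-11*, 1-00*, 1-01*, 1-10*, 1-11*, 10-0*, 10-1*, 100-*, 101-*, 11-0*, 11-1*, 110-*, 111-*
[col 2] --00, --11, 1--0*, 1--1*, 1-0-*, 1-1-*, 10--*, 11--*
[col 3] 1---
Prime implicants: --00, --11, 1---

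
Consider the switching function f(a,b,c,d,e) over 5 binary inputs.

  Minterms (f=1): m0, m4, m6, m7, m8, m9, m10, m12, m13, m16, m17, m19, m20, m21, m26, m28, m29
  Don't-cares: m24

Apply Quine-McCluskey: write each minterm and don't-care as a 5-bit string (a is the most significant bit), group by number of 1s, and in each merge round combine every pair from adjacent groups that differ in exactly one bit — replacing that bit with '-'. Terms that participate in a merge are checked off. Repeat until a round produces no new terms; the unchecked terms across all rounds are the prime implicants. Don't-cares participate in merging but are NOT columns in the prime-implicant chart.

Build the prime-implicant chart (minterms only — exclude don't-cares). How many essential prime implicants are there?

5

Round 0: 00000✓ 00100✓ 00110✓ 00111✓ 01000✓ 01001✓ 01010✓ 01100✓ 01101✓ 10000✓ 10001✓ 10011✓ 10100✓ 10101✓ 11000✓ 11010✓ 11100✓ 11101✓
Round 1: -0000✓ -0100✓ -1000✓ -1010✓ -1100✓ -1101✓ 0-000✓ 0-100✓ 00-00✓ 001-0 0011- 01-00✓ 01-01✓ 010-0✓ 0100-✓ 0110-✓ 1-000✓ 1-100✓ 1-101✓ 10-00✓ 10-01✓ 100-1 1000-✓ 1010-✓ 11-00✓ 110-0✓ 1110-✓
Round 2: --000✓ --100✓ -0-00✓ -1-00✓ -10-0 -110- 0--00✓ 01-0- 1--00✓ 1-10- 10-0-
Round 3: ---00
PIs = {---00, -10-0, -110-, 001-0, 0011-, 01-0-, 1-10-, 10-0-, 100-1}
Coverage chart:
  m0: ---00 ←essential
  m4: ---00,001-0
  m6: 001-0,0011-
  m7: 0011- ←essential
  m8: ---00,-10-0,01-0-
  m9: 01-0- ←essential
  m10: -10-0 ←essential
  m12: ---00,-110-,01-0-
  m13: -110-,01-0-
  m16: ---00,10-0-
  m17: 10-0-,100-1
  m19: 100-1 ←essential
  m20: ---00,1-10-,10-0-
  m21: 1-10-,10-0-
  m26: -10-0 ←essential
  m28: ---00,-110-,1-10-
  m29: -110-,1-10-
Essential: ---00, -10-0, 0011-, 01-0-, 100-1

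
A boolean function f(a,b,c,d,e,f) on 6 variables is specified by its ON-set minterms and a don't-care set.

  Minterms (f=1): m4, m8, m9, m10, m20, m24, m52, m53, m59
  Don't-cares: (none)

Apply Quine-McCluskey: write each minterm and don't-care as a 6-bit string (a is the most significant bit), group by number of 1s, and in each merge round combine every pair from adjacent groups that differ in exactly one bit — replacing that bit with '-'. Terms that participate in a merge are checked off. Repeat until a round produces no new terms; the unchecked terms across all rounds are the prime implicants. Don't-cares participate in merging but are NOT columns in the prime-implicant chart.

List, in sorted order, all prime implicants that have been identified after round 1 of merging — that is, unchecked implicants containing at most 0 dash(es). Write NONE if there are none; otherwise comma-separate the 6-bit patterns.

111011

[col 0] 000100*, 001000*, 001001*, 001010*, 010100*, 011000*, 110100*, 110101*, 111011
[col 1] -10100, 0-0100, 0-1000, 0010-0, 00100-, 11010-
Prime implicants: -10100, 0-0100, 0-1000, 0010-0, 00100-, 11010-, 111011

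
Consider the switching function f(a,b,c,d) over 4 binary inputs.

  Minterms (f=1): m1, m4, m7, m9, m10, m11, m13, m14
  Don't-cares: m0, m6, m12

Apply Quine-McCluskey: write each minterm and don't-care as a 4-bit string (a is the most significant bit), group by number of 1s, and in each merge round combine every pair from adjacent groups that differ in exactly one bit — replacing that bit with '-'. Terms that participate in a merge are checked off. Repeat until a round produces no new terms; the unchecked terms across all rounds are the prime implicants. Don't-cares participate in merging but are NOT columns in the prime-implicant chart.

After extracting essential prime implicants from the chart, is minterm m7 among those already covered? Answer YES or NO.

[col 0] 0000*, 0001*, 0100*, 0110*, 0111*, 1001*, 1010*, 1011*, 1100*, 1101*, 1110*
[col 1] -001, -100*, -110*, 0-00, 000-, 01-0*, 011-, 1-01, 1-10, 10-1, 101-, 11-0*, 110-
[col 2] -1-0
Prime implicants: -001, -1-0, 0-00, 000-, 011-, 1-01, 1-10, 10-1, 101-, 110-
PI chart (minterm → PIs covering it):
  1 | -001,000-
  4 | -1-0,0-00
  7 | 011-  (sole → essential)
  9 | -001,1-01,10-1
  10 | 1-10,101-
  11 | 10-1,101-
  13 | 1-01,110-
  14 | -1-0,1-10
Essential prime implicants: 011-

YES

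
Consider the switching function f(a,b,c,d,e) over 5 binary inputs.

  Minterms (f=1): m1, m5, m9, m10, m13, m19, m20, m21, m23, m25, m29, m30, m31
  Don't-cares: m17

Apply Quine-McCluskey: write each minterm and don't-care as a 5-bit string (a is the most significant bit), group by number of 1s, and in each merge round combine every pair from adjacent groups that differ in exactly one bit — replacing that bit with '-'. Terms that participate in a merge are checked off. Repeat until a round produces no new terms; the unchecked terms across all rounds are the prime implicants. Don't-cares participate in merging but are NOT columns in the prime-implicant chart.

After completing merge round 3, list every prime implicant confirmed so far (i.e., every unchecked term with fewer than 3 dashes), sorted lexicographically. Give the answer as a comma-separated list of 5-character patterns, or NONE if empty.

size-2^0 implicants → 00001(✓)  00101(✓)  01001(✓)  01010  01101(✓)  10001(✓)  10011(✓)  10100(✓)  10101(✓)  10111(✓)  11001(✓)  11101(✓)  11110(✓)  11111(✓)
size-2^1 implicants → -0001(✓)  -0101(✓)  -1001(✓)  -1101(✓)  0-001(✓)  0-101(✓)  00-01(✓)  01-01(✓)  1-001(✓)  1-101(✓)  1-111(✓)  10-01(✓)  10-11(✓)  100-1(✓)  101-1(✓)  1010-  11-01(✓)  111-1(✓)  1111-
size-2^2 implicants → --001(✓)  --101(✓)  -0-01(✓)  -1-01(✓)  0--01(✓)  1--01(✓)  1-1-1  10--1
size-2^3 implicants → ---01
Unchecked terms (primes): ---01, 01010, 1-1-1, 10--1, 1010-, 1111-

01010, 1-1-1, 10--1, 1010-, 1111-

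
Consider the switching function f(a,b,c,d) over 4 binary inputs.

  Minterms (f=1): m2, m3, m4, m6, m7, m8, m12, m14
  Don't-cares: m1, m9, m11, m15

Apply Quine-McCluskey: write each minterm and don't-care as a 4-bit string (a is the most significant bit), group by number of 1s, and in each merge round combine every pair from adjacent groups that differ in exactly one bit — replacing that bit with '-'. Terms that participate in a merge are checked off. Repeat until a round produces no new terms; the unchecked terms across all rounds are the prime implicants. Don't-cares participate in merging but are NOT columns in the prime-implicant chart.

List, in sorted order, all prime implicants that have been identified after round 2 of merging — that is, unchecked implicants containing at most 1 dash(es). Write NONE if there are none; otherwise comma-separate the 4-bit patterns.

size-2^0 implicants → 0001(✓)  0010(✓)  0011(✓)  0100(✓)  0110(✓)  0111(✓)  1000(✓)  1001(✓)  1011(✓)  1100(✓)  1110(✓)  1111(✓)
size-2^1 implicants → -001(✓)  -011(✓)  -100(✓)  -110(✓)  -111(✓)  0-10(✓)  0-11(✓)  00-1(✓)  001-(✓)  01-0(✓)  011-(✓)  1-00  1-11(✓)  10-1(✓)  100-  11-0(✓)  111-(✓)
size-2^2 implicants → --11  -0-1  -1-0  -11-  0-1-
Unchecked terms (primes): --11, -0-1, -1-0, -11-, 0-1-, 1-00, 100-

1-00, 100-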